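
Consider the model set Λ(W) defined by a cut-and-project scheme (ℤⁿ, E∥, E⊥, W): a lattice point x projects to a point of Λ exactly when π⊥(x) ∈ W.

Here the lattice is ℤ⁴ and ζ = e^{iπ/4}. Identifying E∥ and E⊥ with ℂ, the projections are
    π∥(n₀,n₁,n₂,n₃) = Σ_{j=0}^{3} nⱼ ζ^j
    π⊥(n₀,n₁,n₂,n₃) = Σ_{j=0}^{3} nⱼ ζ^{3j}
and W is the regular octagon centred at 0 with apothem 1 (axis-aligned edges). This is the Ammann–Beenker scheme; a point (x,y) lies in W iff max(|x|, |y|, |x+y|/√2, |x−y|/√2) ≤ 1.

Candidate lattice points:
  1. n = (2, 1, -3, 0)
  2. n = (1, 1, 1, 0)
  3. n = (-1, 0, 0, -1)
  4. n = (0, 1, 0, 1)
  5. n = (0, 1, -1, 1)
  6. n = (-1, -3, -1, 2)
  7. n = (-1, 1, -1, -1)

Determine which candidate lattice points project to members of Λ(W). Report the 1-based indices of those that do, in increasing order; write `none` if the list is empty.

2

Internal map: ζ^{3j} for j=0..3 gives (1,0), (−√2/2,√2/2), (0,−1), (√2/2,√2/2).
#1 (2, 1, -3, 0): internal (1.292893, 3.707107); octagon support 3.707107 vs apothem 1 → ∉ W
#2 (1, 1, 1, 0): internal (0.292893, -0.292893); octagon support 0.414214 vs apothem 1 → ∈ W
#3 (-1, 0, 0, -1): internal (-1.707107, -0.707107); octagon support 1.707107 vs apothem 1 → ∉ W
#4 (0, 1, 0, 1): internal (0.000000, 1.414214); octagon support 1.414214 vs apothem 1 → ∉ W
#5 (0, 1, -1, 1): internal (0.000000, 2.414214); octagon support 2.414214 vs apothem 1 → ∉ W
#6 (-1, -3, -1, 2): internal (2.535534, 0.292893); octagon support 2.535534 vs apothem 1 → ∉ W
#7 (-1, 1, -1, -1): internal (-2.414214, 1.000000); octagon support 2.414214 vs apothem 1 → ∉ W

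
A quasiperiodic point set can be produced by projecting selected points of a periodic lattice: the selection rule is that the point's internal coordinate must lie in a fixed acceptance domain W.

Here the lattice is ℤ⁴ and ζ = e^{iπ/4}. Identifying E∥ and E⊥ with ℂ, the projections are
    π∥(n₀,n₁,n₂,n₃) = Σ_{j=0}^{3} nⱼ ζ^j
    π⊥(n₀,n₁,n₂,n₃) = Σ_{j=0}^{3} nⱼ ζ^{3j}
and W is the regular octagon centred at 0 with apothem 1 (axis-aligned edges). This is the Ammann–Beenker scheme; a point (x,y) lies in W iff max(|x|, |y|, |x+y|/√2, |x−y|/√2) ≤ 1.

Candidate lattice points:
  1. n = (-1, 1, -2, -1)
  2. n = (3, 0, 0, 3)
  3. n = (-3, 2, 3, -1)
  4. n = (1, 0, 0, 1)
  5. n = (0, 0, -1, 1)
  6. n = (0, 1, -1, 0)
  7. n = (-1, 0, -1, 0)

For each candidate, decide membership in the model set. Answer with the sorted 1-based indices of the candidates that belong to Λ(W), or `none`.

none

Internal map: ζ^{3j} for j=0..3 gives (1,0), (−√2/2,√2/2), (0,−1), (√2/2,√2/2).
#1 (-1, 1, -2, -1): internal (-2.4142, 2.0000); octagon support 3.1213 vs apothem 1 → ∉ W
#2 (3, 0, 0, 3): internal (5.1213, 2.1213); octagon support 5.1213 vs apothem 1 → ∉ W
#3 (-3, 2, 3, -1): internal (-5.1213, -2.2929); octagon support 5.2426 vs apothem 1 → ∉ W
#4 (1, 0, 0, 1): internal (1.7071, 0.7071); octagon support 1.7071 vs apothem 1 → ∉ W
#5 (0, 0, -1, 1): internal (0.7071, 1.7071); octagon support 1.7071 vs apothem 1 → ∉ W
#6 (0, 1, -1, 0): internal (-0.7071, 1.7071); octagon support 1.7071 vs apothem 1 → ∉ W
#7 (-1, 0, -1, 0): internal (-1.0000, 1.0000); octagon support 1.4142 vs apothem 1 → ∉ W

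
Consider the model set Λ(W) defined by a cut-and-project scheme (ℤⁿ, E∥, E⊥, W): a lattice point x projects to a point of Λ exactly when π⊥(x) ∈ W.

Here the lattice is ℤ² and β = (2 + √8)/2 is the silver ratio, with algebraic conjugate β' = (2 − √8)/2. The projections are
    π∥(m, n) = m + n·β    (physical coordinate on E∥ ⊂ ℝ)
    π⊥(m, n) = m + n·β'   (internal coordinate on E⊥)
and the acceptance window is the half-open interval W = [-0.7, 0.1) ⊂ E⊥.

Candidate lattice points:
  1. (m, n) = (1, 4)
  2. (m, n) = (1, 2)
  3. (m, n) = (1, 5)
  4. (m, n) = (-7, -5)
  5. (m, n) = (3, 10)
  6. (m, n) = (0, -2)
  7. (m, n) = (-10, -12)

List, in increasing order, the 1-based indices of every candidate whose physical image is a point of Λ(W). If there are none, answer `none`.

1

β' = (2−√8)/2 ≈ -0.41421.
[1] lift (1,4): star map gives -0.65685; window check -0.7 ≤ -0.65685 < 0.1 is true → IN Λ
[2] lift (1,2): star map gives 0.17157; window check -0.7 ≤ 0.17157 < 0.1 is false → out
[3] lift (1,5): star map gives -1.07107; window check -0.7 ≤ -1.07107 < 0.1 is false → out
[4] lift (-7,-5): star map gives -4.92893; window check -0.7 ≤ -4.92893 < 0.1 is false → out
[5] lift (3,10): star map gives -1.14214; window check -0.7 ≤ -1.14214 < 0.1 is false → out
[6] lift (0,-2): star map gives 0.82843; window check -0.7 ≤ 0.82843 < 0.1 is false → out
[7] lift (-10,-12): star map gives -5.02944; window check -0.7 ≤ -5.02944 < 0.1 is false → out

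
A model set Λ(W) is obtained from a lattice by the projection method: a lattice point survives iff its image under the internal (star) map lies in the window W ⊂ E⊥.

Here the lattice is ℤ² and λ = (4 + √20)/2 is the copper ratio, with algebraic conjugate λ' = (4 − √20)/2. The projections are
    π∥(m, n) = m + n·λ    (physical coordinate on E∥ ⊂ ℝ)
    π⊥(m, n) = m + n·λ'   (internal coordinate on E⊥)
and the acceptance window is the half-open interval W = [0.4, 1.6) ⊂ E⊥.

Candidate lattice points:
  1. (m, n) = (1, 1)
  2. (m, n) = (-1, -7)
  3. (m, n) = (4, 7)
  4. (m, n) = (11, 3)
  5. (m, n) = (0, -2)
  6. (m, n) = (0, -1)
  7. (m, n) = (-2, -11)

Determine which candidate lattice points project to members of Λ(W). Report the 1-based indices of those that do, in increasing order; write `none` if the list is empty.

Numerically λ ≈ 4.236068 and λ' = −1/λ ≈ -0.236068.
#1 (1,1): internal coord 1 + (1)·λ' = +0.763932; +0.763932 ∈ [0.4, 1.6) → IN Λ
#2 (-1,-7): internal coord -1 + (-7)·λ' = +0.652476; +0.652476 ∈ [0.4, 1.6) → IN Λ
#3 (4,7): internal coord 4 + (7)·λ' = +2.347524; +2.347524 ∉ [0.4, 1.6) → out
#4 (11,3): internal coord 11 + (3)·λ' = +10.291796; +10.291796 ∉ [0.4, 1.6) → out
#5 (0,-2): internal coord 0 + (-2)·λ' = +0.472136; +0.472136 ∈ [0.4, 1.6) → IN Λ
#6 (0,-1): internal coord 0 + (-1)·λ' = +0.236068; +0.236068 ∉ [0.4, 1.6) → out
#7 (-2,-11): internal coord -2 + (-11)·λ' = +0.596748; +0.596748 ∈ [0.4, 1.6) → IN Λ

1, 2, 5, 7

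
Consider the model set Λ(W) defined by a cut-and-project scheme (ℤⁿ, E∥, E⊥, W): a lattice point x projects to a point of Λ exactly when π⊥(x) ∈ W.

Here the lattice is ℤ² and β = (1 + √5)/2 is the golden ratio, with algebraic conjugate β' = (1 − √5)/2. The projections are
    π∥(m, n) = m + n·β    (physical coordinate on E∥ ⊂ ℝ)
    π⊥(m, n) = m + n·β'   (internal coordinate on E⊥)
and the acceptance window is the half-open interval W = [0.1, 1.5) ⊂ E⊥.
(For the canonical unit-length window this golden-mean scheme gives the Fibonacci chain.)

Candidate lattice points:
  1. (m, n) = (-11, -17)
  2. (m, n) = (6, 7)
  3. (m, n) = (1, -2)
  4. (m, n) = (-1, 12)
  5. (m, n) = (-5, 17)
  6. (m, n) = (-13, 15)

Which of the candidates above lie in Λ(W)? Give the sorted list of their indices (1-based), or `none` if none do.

none

β' = (1−√5)/2 ≈ -0.618034.
candidate 1: (m,n)=(-11,-17) → π∥ = -11-17·β ≈ -38.506578, π⊥ = -11-17·β' ≈ -0.493422 ∉ [0.1, 1.5) ⇒ out
candidate 2: (m,n)=(6,7) → π∥ = 6+7·β ≈ 17.326238, π⊥ = 6+7·β' ≈ 1.673762 ∉ [0.1, 1.5) ⇒ out
candidate 3: (m,n)=(1,-2) → π∥ = 1-2·β ≈ -2.236068, π⊥ = 1-2·β' ≈ 2.236068 ∉ [0.1, 1.5) ⇒ out
candidate 4: (m,n)=(-1,12) → π∥ = -1+12·β ≈ 18.416408, π⊥ = -1+12·β' ≈ -8.416408 ∉ [0.1, 1.5) ⇒ out
candidate 5: (m,n)=(-5,17) → π∥ = -5+17·β ≈ 22.506578, π⊥ = -5+17·β' ≈ -15.506578 ∉ [0.1, 1.5) ⇒ out
candidate 6: (m,n)=(-13,15) → π∥ = -13+15·β ≈ 11.270510, π⊥ = -13+15·β' ≈ -22.270510 ∉ [0.1, 1.5) ⇒ out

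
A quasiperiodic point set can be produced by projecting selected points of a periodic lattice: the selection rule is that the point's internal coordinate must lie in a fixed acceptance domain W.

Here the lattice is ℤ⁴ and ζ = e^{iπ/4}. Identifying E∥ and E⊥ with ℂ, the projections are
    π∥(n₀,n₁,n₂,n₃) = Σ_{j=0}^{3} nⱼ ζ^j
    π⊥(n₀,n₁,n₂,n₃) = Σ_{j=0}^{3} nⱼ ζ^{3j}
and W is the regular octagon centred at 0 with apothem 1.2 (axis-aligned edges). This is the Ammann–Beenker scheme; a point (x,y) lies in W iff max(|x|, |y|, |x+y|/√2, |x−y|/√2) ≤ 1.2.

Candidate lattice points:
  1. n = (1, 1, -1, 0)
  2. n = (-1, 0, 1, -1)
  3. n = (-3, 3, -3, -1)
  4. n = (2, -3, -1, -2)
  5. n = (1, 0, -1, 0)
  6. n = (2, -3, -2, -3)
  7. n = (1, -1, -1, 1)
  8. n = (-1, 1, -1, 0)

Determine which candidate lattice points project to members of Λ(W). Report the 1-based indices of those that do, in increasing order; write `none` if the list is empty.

With ζ = e^{iπ/4} the internal vectors are ζ^0,ζ^3,ζ^6,ζ^9.
candidate 1: n = (1, 1, -1, 0) → π⊥ ≈ (+0.29289, +1.70711); max(|x|,|y|,|x±y|/√2) = 1.70711 > 1.2 ⇒ ∉ W
candidate 2: n = (-1, 0, 1, -1) → π⊥ ≈ (-1.70711, -1.70711); max(|x|,|y|,|x±y|/√2) = 2.41421 > 1.2 ⇒ ∉ W
candidate 3: n = (-3, 3, -3, -1) → π⊥ ≈ (-5.82843, +4.41421); max(|x|,|y|,|x±y|/√2) = 7.24264 > 1.2 ⇒ ∉ W
candidate 4: n = (2, -3, -1, -2) → π⊥ ≈ (+2.70711, -2.53553); max(|x|,|y|,|x±y|/√2) = 3.70711 > 1.2 ⇒ ∉ W
candidate 5: n = (1, 0, -1, 0) → π⊥ ≈ (+1.00000, +1.00000); max(|x|,|y|,|x±y|/√2) = 1.41421 > 1.2 ⇒ ∉ W
candidate 6: n = (2, -3, -2, -3) → π⊥ ≈ (+2.00000, -2.24264); max(|x|,|y|,|x±y|/√2) = 3.00000 > 1.2 ⇒ ∉ W
candidate 7: n = (1, -1, -1, 1) → π⊥ ≈ (+2.41421, +1.00000); max(|x|,|y|,|x±y|/√2) = 2.41421 > 1.2 ⇒ ∉ W
candidate 8: n = (-1, 1, -1, 0) → π⊥ ≈ (-1.70711, +1.70711); max(|x|,|y|,|x±y|/√2) = 2.41421 > 1.2 ⇒ ∉ W

none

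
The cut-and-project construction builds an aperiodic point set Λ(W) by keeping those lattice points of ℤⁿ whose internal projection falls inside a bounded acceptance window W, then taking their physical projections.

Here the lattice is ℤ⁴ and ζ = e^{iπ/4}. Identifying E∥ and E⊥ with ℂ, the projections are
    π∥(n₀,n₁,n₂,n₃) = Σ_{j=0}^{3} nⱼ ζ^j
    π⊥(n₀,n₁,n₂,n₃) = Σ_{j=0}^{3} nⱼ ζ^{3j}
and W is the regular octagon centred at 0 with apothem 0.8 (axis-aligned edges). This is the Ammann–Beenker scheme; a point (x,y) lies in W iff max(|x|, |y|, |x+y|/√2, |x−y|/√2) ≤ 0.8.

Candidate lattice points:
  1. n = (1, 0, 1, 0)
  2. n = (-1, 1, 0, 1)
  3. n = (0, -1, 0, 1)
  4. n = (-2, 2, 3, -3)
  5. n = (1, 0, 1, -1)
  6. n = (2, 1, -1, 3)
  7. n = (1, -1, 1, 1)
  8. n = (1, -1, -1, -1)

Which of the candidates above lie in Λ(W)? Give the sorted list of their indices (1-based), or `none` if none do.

none

With ζ = e^{iπ/4} the internal vectors are ζ^0,ζ^3,ζ^6,ζ^9.
candidate 1: n = (1, 0, 1, 0) → π⊥ ≈ (+1.00000, -1.00000); max(|x|,|y|,|x±y|/√2) = 1.41421 > 0.8 ⇒ ∉ W
candidate 2: n = (-1, 1, 0, 1) → π⊥ ≈ (-1.00000, +1.41421); max(|x|,|y|,|x±y|/√2) = 1.70711 > 0.8 ⇒ ∉ W
candidate 3: n = (0, -1, 0, 1) → π⊥ ≈ (+1.41421, +0.00000); max(|x|,|y|,|x±y|/√2) = 1.41421 > 0.8 ⇒ ∉ W
candidate 4: n = (-2, 2, 3, -3) → π⊥ ≈ (-5.53553, -3.70711); max(|x|,|y|,|x±y|/√2) = 6.53553 > 0.8 ⇒ ∉ W
candidate 5: n = (1, 0, 1, -1) → π⊥ ≈ (+0.29289, -1.70711); max(|x|,|y|,|x±y|/√2) = 1.70711 > 0.8 ⇒ ∉ W
candidate 6: n = (2, 1, -1, 3) → π⊥ ≈ (+3.41421, +3.82843); max(|x|,|y|,|x±y|/√2) = 5.12132 > 0.8 ⇒ ∉ W
candidate 7: n = (1, -1, 1, 1) → π⊥ ≈ (+2.41421, -1.00000); max(|x|,|y|,|x±y|/√2) = 2.41421 > 0.8 ⇒ ∉ W
candidate 8: n = (1, -1, -1, -1) → π⊥ ≈ (+1.00000, -0.41421); max(|x|,|y|,|x±y|/√2) = 1.00000 > 0.8 ⇒ ∉ W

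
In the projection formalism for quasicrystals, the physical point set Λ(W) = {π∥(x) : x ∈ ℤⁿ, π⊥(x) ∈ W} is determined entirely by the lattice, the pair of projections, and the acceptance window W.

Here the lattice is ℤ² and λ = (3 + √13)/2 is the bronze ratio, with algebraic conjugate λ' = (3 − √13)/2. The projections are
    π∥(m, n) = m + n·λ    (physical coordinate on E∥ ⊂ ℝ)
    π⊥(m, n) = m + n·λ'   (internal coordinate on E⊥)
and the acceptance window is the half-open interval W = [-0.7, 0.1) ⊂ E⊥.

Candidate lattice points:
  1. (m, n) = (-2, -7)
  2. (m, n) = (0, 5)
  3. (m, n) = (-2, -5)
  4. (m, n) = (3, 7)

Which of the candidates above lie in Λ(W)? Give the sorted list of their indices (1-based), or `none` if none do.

3

Compute λ' = (3−√13)/2 = -0.30278, so π⊥(m,n) = m -0.30278·n.
candidate 1: (m,n)=(-2,-7) → π∥ = -2-7·λ ≈ -25.11943, π⊥ = -2-7·λ' ≈ 0.11943 ∉ [-0.7, 0.1) ⇒ out
candidate 2: (m,n)=(0,5) → π∥ = 0+5·λ ≈ 16.51388, π⊥ = 0+5·λ' ≈ -1.51388 ∉ [-0.7, 0.1) ⇒ out
candidate 3: (m,n)=(-2,-5) → π∥ = -2-5·λ ≈ -18.51388, π⊥ = -2-5·λ' ≈ -0.48612 ∈ [-0.7, 0.1) ⇒ IN Λ
candidate 4: (m,n)=(3,7) → π∥ = 3+7·λ ≈ 26.11943, π⊥ = 3+7·λ' ≈ 0.88057 ∉ [-0.7, 0.1) ⇒ out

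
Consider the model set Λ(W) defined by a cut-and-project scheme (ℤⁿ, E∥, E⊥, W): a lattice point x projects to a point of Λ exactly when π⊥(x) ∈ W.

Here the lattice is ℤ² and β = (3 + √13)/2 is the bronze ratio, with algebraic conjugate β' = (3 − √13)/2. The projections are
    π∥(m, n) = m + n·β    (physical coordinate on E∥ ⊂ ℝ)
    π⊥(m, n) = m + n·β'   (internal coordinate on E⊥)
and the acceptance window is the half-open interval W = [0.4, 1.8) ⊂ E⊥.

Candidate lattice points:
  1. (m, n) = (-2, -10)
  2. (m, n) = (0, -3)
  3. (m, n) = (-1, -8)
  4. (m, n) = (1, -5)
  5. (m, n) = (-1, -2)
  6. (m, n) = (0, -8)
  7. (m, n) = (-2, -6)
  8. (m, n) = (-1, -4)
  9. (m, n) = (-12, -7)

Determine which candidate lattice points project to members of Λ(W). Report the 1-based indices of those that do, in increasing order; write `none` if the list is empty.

Compute β' = (3−√13)/2 = -0.3028, so π⊥(m,n) = m -0.3028·n.
#1 (-2,-10): internal coord -2 + (-10)·β' = +1.0278; +1.0278 ∈ [0.4, 1.8) → IN Λ
#2 (0,-3): internal coord 0 + (-3)·β' = +0.9083; +0.9083 ∈ [0.4, 1.8) → IN Λ
#3 (-1,-8): internal coord -1 + (-8)·β' = +1.4222; +1.4222 ∈ [0.4, 1.8) → IN Λ
#4 (1,-5): internal coord 1 + (-5)·β' = +2.5139; +2.5139 ∉ [0.4, 1.8) → out
#5 (-1,-2): internal coord -1 + (-2)·β' = -0.3944; -0.3944 ∉ [0.4, 1.8) → out
#6 (0,-8): internal coord 0 + (-8)·β' = +2.4222; +2.4222 ∉ [0.4, 1.8) → out
#7 (-2,-6): internal coord -2 + (-6)·β' = -0.1833; -0.1833 ∉ [0.4, 1.8) → out
#8 (-1,-4): internal coord -1 + (-4)·β' = +0.2111; +0.2111 ∉ [0.4, 1.8) → out
#9 (-12,-7): internal coord -12 + (-7)·β' = -9.8806; -9.8806 ∉ [0.4, 1.8) → out

1, 2, 3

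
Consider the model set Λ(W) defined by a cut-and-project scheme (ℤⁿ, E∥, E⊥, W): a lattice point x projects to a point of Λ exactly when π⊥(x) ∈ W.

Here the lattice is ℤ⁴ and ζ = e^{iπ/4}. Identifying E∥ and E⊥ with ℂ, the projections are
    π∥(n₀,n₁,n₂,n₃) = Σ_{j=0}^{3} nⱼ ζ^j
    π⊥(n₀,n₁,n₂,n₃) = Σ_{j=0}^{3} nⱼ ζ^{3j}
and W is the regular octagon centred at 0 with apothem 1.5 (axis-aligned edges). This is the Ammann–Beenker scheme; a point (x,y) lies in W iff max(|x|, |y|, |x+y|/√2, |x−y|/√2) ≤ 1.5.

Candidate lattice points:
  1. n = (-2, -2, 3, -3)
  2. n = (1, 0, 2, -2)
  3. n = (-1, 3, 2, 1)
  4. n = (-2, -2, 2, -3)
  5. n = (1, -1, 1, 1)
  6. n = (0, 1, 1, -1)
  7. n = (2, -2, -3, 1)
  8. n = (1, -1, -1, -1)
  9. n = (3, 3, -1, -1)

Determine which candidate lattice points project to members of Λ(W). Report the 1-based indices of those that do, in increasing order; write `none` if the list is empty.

With ζ = e^{iπ/4} the internal vectors are ζ^0,ζ^3,ζ^6,ζ^9.
#1 (-2, -2, 3, -3): internal (-2.70711, -6.53553); octagon support 6.53553 vs apothem 1.5 → ∉ W
#2 (1, 0, 2, -2): internal (-0.41421, -3.41421); octagon support 3.41421 vs apothem 1.5 → ∉ W
#3 (-1, 3, 2, 1): internal (-2.41421, 0.82843); octagon support 2.41421 vs apothem 1.5 → ∉ W
#4 (-2, -2, 2, -3): internal (-2.70711, -5.53553); octagon support 5.82843 vs apothem 1.5 → ∉ W
#5 (1, -1, 1, 1): internal (2.41421, -1.00000); octagon support 2.41421 vs apothem 1.5 → ∉ W
#6 (0, 1, 1, -1): internal (-1.41421, -1.00000); octagon support 1.70711 vs apothem 1.5 → ∉ W
#7 (2, -2, -3, 1): internal (4.12132, 2.29289); octagon support 4.53553 vs apothem 1.5 → ∉ W
#8 (1, -1, -1, -1): internal (1.00000, -0.41421); octagon support 1.00000 vs apothem 1.5 → ∈ W
#9 (3, 3, -1, -1): internal (0.17157, 2.41421); octagon support 2.41421 vs apothem 1.5 → ∉ W

8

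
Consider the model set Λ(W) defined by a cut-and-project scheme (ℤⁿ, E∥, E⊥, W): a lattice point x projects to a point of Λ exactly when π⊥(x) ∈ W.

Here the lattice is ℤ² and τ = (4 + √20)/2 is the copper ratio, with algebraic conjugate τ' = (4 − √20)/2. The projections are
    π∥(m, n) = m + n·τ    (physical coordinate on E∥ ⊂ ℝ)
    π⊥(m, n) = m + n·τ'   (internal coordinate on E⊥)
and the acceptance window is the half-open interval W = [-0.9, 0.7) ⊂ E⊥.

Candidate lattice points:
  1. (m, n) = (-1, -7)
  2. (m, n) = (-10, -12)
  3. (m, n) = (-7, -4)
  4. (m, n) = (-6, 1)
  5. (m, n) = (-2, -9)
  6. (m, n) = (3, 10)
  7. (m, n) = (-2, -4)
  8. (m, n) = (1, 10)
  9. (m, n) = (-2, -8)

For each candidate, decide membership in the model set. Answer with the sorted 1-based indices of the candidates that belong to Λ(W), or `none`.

Compute τ' = (4−√20)/2 = -0.23607, so π⊥(m,n) = m -0.23607·n.
candidate 1: (m,n)=(-1,-7) → π∥ = -1-7·τ ≈ -30.65248, π⊥ = -1-7·τ' ≈ 0.65248 ∈ [-0.9, 0.7) ⇒ IN Λ
candidate 2: (m,n)=(-10,-12) → π∥ = -10-12·τ ≈ -60.83282, π⊥ = -10-12·τ' ≈ -7.16718 ∉ [-0.9, 0.7) ⇒ out
candidate 3: (m,n)=(-7,-4) → π∥ = -7-4·τ ≈ -23.94427, π⊥ = -7-4·τ' ≈ -6.05573 ∉ [-0.9, 0.7) ⇒ out
candidate 4: (m,n)=(-6,1) → π∥ = -6+1·τ ≈ -1.76393, π⊥ = -6+1·τ' ≈ -6.23607 ∉ [-0.9, 0.7) ⇒ out
candidate 5: (m,n)=(-2,-9) → π∥ = -2-9·τ ≈ -40.12461, π⊥ = -2-9·τ' ≈ 0.12461 ∈ [-0.9, 0.7) ⇒ IN Λ
candidate 6: (m,n)=(3,10) → π∥ = 3+10·τ ≈ 45.36068, π⊥ = 3+10·τ' ≈ 0.63932 ∈ [-0.9, 0.7) ⇒ IN Λ
candidate 7: (m,n)=(-2,-4) → π∥ = -2-4·τ ≈ -18.94427, π⊥ = -2-4·τ' ≈ -1.05573 ∉ [-0.9, 0.7) ⇒ out
candidate 8: (m,n)=(1,10) → π∥ = 1+10·τ ≈ 43.36068, π⊥ = 1+10·τ' ≈ -1.36068 ∉ [-0.9, 0.7) ⇒ out
candidate 9: (m,n)=(-2,-8) → π∥ = -2-8·τ ≈ -35.88854, π⊥ = -2-8·τ' ≈ -0.11146 ∈ [-0.9, 0.7) ⇒ IN Λ

1, 5, 6, 9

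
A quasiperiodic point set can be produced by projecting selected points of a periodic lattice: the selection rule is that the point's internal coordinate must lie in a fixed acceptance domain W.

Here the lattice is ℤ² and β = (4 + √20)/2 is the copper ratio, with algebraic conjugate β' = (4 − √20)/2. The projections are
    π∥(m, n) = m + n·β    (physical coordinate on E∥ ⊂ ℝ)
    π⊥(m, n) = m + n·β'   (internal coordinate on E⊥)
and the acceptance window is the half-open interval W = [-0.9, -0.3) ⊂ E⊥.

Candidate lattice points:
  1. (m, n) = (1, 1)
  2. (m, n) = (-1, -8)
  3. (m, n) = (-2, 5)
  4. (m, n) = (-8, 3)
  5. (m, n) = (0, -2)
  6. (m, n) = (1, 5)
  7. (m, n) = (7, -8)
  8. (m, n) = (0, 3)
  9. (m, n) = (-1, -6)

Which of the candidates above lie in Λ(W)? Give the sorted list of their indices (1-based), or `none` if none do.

Numerically β ≈ 4.236068 and β' = −1/β ≈ -0.236068.
candidate 1: (m,n)=(1,1) → π∥ = 1+1·β ≈ 5.236068, π⊥ = 1+1·β' ≈ 0.763932 ∉ [-0.9, -0.3) ⇒ out
candidate 2: (m,n)=(-1,-8) → π∥ = -1-8·β ≈ -34.888544, π⊥ = -1-8·β' ≈ 0.888544 ∉ [-0.9, -0.3) ⇒ out
candidate 3: (m,n)=(-2,5) → π∥ = -2+5·β ≈ 19.180340, π⊥ = -2+5·β' ≈ -3.180340 ∉ [-0.9, -0.3) ⇒ out
candidate 4: (m,n)=(-8,3) → π∥ = -8+3·β ≈ 4.708204, π⊥ = -8+3·β' ≈ -8.708204 ∉ [-0.9, -0.3) ⇒ out
candidate 5: (m,n)=(0,-2) → π∥ = 0-2·β ≈ -8.472136, π⊥ = 0-2·β' ≈ 0.472136 ∉ [-0.9, -0.3) ⇒ out
candidate 6: (m,n)=(1,5) → π∥ = 1+5·β ≈ 22.180340, π⊥ = 1+5·β' ≈ -0.180340 ∉ [-0.9, -0.3) ⇒ out
candidate 7: (m,n)=(7,-8) → π∥ = 7-8·β ≈ -26.888544, π⊥ = 7-8·β' ≈ 8.888544 ∉ [-0.9, -0.3) ⇒ out
candidate 8: (m,n)=(0,3) → π∥ = 0+3·β ≈ 12.708204, π⊥ = 0+3·β' ≈ -0.708204 ∈ [-0.9, -0.3) ⇒ IN Λ
candidate 9: (m,n)=(-1,-6) → π∥ = -1-6·β ≈ -26.416408, π⊥ = -1-6·β' ≈ 0.416408 ∉ [-0.9, -0.3) ⇒ out

8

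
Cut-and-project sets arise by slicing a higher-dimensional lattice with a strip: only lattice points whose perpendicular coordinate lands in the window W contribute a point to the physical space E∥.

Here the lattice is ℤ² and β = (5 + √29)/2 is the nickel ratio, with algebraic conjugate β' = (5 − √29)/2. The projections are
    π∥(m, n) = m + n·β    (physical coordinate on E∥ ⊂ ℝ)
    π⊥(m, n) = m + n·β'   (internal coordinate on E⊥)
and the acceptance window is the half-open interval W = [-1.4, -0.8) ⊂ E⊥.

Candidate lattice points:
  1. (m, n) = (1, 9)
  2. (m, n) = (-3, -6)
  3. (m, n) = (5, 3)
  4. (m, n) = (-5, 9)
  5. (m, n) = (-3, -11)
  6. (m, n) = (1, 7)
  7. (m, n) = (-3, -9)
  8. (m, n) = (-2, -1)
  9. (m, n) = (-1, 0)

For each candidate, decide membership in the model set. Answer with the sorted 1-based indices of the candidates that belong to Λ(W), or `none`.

Numerically β ≈ 5.192582 and β' = −1/β ≈ -0.192582.
#1 (1,9): internal coord 1 + (9)·β' = -0.733242; -0.733242 ∉ [-1.4, -0.8) → out
#2 (-3,-6): internal coord -3 + (-6)·β' = -1.844506; -1.844506 ∉ [-1.4, -0.8) → out
#3 (5,3): internal coord 5 + (3)·β' = +4.422253; +4.422253 ∉ [-1.4, -0.8) → out
#4 (-5,9): internal coord -5 + (9)·β' = -6.733242; -6.733242 ∉ [-1.4, -0.8) → out
#5 (-3,-11): internal coord -3 + (-11)·β' = -0.881594; -0.881594 ∈ [-1.4, -0.8) → IN Λ
#6 (1,7): internal coord 1 + (7)·β' = -0.348077; -0.348077 ∉ [-1.4, -0.8) → out
#7 (-3,-9): internal coord -3 + (-9)·β' = -1.266758; -1.266758 ∈ [-1.4, -0.8) → IN Λ
#8 (-2,-1): internal coord -2 + (-1)·β' = -1.807418; -1.807418 ∉ [-1.4, -0.8) → out
#9 (-1,0): internal coord -1 + (0)·β' = -1.000000; -1.000000 ∈ [-1.4, -0.8) → IN Λ

5, 7, 9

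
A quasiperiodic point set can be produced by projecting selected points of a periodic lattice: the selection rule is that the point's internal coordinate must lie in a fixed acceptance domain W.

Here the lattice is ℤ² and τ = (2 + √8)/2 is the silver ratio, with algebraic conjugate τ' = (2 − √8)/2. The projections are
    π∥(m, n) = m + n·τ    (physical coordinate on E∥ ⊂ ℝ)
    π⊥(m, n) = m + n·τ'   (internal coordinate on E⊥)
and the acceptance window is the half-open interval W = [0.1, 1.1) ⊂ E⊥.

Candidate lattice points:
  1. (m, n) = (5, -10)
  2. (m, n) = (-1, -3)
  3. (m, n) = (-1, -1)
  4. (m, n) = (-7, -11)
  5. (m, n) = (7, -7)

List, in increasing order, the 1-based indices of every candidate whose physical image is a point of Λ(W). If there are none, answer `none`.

2

Numerically τ ≈ 2.4142 and τ' = −1/τ ≈ -0.4142.
#1 (5,-10): internal coord 5 + (-10)·τ' = +9.1421; +9.1421 ∉ [0.1, 1.1) → out
#2 (-1,-3): internal coord -1 + (-3)·τ' = +0.2426; +0.2426 ∈ [0.1, 1.1) → IN Λ
#3 (-1,-1): internal coord -1 + (-1)·τ' = -0.5858; -0.5858 ∉ [0.1, 1.1) → out
#4 (-7,-11): internal coord -7 + (-11)·τ' = -2.4437; -2.4437 ∉ [0.1, 1.1) → out
#5 (7,-7): internal coord 7 + (-7)·τ' = +9.8995; +9.8995 ∉ [0.1, 1.1) → out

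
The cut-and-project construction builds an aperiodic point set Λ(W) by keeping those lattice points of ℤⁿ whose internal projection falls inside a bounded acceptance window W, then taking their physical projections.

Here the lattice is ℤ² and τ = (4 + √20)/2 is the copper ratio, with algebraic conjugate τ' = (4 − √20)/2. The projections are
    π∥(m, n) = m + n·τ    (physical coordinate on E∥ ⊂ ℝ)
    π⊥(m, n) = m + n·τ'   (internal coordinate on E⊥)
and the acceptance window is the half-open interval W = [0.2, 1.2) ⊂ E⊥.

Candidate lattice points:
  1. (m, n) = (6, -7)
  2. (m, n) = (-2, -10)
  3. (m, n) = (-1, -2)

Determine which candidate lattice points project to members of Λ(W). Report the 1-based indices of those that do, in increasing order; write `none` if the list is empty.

Compute τ' = (4−√20)/2 = -0.23607, so π⊥(m,n) = m -0.23607·n.
#1 (6,-7): internal coord 6 + (-7)·τ' = +7.65248; +7.65248 ∉ [0.2, 1.2) → out
#2 (-2,-10): internal coord -2 + (-10)·τ' = +0.36068; +0.36068 ∈ [0.2, 1.2) → IN Λ
#3 (-1,-2): internal coord -1 + (-2)·τ' = -0.52786; -0.52786 ∉ [0.2, 1.2) → out

2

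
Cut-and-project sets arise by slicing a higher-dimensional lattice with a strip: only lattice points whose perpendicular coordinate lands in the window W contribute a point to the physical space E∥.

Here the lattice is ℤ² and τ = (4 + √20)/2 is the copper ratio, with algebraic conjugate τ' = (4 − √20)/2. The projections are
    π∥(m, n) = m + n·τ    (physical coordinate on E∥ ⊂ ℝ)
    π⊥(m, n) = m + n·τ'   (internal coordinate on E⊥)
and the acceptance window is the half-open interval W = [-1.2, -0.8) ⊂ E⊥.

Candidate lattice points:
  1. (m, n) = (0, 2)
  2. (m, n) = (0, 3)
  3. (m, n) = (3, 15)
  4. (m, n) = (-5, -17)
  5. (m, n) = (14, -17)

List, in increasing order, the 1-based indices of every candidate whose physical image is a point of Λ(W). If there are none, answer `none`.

Numerically τ ≈ 4.23607 and τ' = −1/τ ≈ -0.23607.
#1 (0,2): internal coord 0 + (2)·τ' = -0.47214; -0.47214 ∉ [-1.2, -0.8) → out
#2 (0,3): internal coord 0 + (3)·τ' = -0.70820; -0.70820 ∉ [-1.2, -0.8) → out
#3 (3,15): internal coord 3 + (15)·τ' = -0.54102; -0.54102 ∉ [-1.2, -0.8) → out
#4 (-5,-17): internal coord -5 + (-17)·τ' = -0.98684; -0.98684 ∈ [-1.2, -0.8) → IN Λ
#5 (14,-17): internal coord 14 + (-17)·τ' = +18.01316; +18.01316 ∉ [-1.2, -0.8) → out

4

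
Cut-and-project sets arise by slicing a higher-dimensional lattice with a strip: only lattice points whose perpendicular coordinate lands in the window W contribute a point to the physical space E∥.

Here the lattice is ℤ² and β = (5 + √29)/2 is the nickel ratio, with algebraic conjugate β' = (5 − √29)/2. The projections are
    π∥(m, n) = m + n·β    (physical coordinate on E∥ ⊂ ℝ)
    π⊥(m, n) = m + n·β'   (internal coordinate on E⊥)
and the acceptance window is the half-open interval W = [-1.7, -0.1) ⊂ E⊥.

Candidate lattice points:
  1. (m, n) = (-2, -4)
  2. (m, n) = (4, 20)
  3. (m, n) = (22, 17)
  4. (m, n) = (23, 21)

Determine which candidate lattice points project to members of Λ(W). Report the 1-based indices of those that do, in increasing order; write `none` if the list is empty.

β' = (5−√29)/2 ≈ -0.192582.
#1 (-2,-4): internal coord -2 + (-4)·β' = -1.229670; -1.229670 ∈ [-1.7, -0.1) → IN Λ
#2 (4,20): internal coord 4 + (20)·β' = +0.148352; +0.148352 ∉ [-1.7, -0.1) → out
#3 (22,17): internal coord 22 + (17)·β' = +18.726099; +18.726099 ∉ [-1.7, -0.1) → out
#4 (23,21): internal coord 23 + (21)·β' = +18.955770; +18.955770 ∉ [-1.7, -0.1) → out

1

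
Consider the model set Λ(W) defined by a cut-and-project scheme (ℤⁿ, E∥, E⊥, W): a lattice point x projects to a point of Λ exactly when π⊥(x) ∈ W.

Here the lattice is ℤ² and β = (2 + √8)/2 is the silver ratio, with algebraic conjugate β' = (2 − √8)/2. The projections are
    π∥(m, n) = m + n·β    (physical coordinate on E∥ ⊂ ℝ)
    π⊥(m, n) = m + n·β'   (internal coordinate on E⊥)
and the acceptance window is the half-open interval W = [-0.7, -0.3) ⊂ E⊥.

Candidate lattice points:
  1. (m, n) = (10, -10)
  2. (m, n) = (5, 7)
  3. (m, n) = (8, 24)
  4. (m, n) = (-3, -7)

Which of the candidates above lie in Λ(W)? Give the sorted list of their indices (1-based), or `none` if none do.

β' = (2−√8)/2 ≈ -0.4142.
candidate 1: (m,n)=(10,-10) → π∥ = 10-10·β ≈ -14.1421, π⊥ = 10-10·β' ≈ 14.1421 ∉ [-0.7, -0.3) ⇒ out
candidate 2: (m,n)=(5,7) → π∥ = 5+7·β ≈ 21.8995, π⊥ = 5+7·β' ≈ 2.1005 ∉ [-0.7, -0.3) ⇒ out
candidate 3: (m,n)=(8,24) → π∥ = 8+24·β ≈ 65.9411, π⊥ = 8+24·β' ≈ -1.9411 ∉ [-0.7, -0.3) ⇒ out
candidate 4: (m,n)=(-3,-7) → π∥ = -3-7·β ≈ -19.8995, π⊥ = -3-7·β' ≈ -0.1005 ∉ [-0.7, -0.3) ⇒ out

none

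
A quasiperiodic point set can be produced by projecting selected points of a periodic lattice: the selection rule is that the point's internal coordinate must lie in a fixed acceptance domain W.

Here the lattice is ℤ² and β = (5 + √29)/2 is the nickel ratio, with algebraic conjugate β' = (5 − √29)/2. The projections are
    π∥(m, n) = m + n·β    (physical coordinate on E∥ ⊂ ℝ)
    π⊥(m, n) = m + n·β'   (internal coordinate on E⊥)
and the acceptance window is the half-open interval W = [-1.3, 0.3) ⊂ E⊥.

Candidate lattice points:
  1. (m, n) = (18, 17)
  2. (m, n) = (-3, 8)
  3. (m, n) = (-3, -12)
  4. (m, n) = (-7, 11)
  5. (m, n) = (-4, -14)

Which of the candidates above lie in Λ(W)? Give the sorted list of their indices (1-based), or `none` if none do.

3

Compute β' = (5−√29)/2 = -0.19258, so π⊥(m,n) = m -0.19258·n.
candidate 1: (m,n)=(18,17) → π∥ = 18+17·β ≈ 106.27390, π⊥ = 18+17·β' ≈ 14.72610 ∉ [-1.3, 0.3) ⇒ out
candidate 2: (m,n)=(-3,8) → π∥ = -3+8·β ≈ 38.54066, π⊥ = -3+8·β' ≈ -4.54066 ∉ [-1.3, 0.3) ⇒ out
candidate 3: (m,n)=(-3,-12) → π∥ = -3-12·β ≈ -65.31099, π⊥ = -3-12·β' ≈ -0.68901 ∈ [-1.3, 0.3) ⇒ IN Λ
candidate 4: (m,n)=(-7,11) → π∥ = -7+11·β ≈ 50.11841, π⊥ = -7+11·β' ≈ -9.11841 ∉ [-1.3, 0.3) ⇒ out
candidate 5: (m,n)=(-4,-14) → π∥ = -4-14·β ≈ -76.69615, π⊥ = -4-14·β' ≈ -1.30385 ∉ [-1.3, 0.3) ⇒ out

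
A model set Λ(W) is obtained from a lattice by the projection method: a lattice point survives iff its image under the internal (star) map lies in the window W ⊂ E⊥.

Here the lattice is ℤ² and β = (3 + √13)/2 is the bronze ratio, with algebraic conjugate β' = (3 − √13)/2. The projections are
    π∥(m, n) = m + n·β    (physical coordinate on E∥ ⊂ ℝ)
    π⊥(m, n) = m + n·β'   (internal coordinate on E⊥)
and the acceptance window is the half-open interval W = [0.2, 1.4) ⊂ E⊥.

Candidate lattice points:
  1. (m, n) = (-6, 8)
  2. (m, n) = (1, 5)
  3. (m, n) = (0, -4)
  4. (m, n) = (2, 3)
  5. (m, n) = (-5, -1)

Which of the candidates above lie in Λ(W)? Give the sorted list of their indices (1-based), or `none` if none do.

Compute β' = (3−√13)/2 = -0.302776, so π⊥(m,n) = m -0.302776·n.
[1] lift (-6,8): star map gives -8.422205; window check 0.2 ≤ -8.422205 < 1.4 is false → out
[2] lift (1,5): star map gives -0.513878; window check 0.2 ≤ -0.513878 < 1.4 is false → out
[3] lift (0,-4): star map gives 1.211103; window check 0.2 ≤ 1.211103 < 1.4 is true → IN Λ
[4] lift (2,3): star map gives 1.091673; window check 0.2 ≤ 1.091673 < 1.4 is true → IN Λ
[5] lift (-5,-1): star map gives -4.697224; window check 0.2 ≤ -4.697224 < 1.4 is false → out

3, 4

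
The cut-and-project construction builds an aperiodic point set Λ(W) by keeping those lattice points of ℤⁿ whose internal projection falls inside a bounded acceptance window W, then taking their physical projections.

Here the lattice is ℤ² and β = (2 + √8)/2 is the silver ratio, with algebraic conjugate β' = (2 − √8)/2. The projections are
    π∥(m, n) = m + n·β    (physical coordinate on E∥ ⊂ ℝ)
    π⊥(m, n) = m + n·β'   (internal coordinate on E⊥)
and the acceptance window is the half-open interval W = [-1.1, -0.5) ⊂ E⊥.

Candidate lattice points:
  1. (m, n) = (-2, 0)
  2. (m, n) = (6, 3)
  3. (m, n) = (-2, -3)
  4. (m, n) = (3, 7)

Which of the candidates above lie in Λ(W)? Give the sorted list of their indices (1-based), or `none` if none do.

β' = (2−√8)/2 ≈ -0.4142.
#1 (-2,0): internal coord -2 + (0)·β' = -2.0000; -2.0000 ∉ [-1.1, -0.5) → out
#2 (6,3): internal coord 6 + (3)·β' = +4.7574; +4.7574 ∉ [-1.1, -0.5) → out
#3 (-2,-3): internal coord -2 + (-3)·β' = -0.7574; -0.7574 ∈ [-1.1, -0.5) → IN Λ
#4 (3,7): internal coord 3 + (7)·β' = +0.1005; +0.1005 ∉ [-1.1, -0.5) → out

3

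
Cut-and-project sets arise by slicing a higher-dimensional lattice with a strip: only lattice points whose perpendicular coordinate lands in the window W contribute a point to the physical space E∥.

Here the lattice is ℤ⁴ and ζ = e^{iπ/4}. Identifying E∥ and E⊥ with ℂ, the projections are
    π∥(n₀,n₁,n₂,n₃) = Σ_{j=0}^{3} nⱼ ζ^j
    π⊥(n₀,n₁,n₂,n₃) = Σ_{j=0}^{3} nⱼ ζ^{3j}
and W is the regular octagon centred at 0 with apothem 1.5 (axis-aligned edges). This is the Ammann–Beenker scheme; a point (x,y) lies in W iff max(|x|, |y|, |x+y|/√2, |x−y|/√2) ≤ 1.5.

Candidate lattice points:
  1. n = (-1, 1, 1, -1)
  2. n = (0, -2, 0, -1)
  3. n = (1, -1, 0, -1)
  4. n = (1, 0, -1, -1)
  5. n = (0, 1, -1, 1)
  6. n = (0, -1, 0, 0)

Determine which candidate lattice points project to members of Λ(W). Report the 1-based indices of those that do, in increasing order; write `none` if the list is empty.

4, 6

π⊥(n) = n₀ + n₁ζ³ + n₂ζ⁶ + n₃ζ⁹ where ζ = e^{iπ/4}.
candidate 1: n = (-1, 1, 1, -1) → π⊥ ≈ (-2.414214, -1.000000); max(|x|,|y|,|x±y|/√2) = 2.414214 > 1.5 ⇒ ∉ W
candidate 2: n = (0, -2, 0, -1) → π⊥ ≈ (+0.707107, -2.121320); max(|x|,|y|,|x±y|/√2) = 2.121320 > 1.5 ⇒ ∉ W
candidate 3: n = (1, -1, 0, -1) → π⊥ ≈ (+1.000000, -1.414214); max(|x|,|y|,|x±y|/√2) = 1.707107 > 1.5 ⇒ ∉ W
candidate 4: n = (1, 0, -1, -1) → π⊥ ≈ (+0.292893, +0.292893); max(|x|,|y|,|x±y|/√2) = 0.414214 ≤ 1.5 ⇒ ∈ W
candidate 5: n = (0, 1, -1, 1) → π⊥ ≈ (+0.000000, +2.414214); max(|x|,|y|,|x±y|/√2) = 2.414214 > 1.5 ⇒ ∉ W
candidate 6: n = (0, -1, 0, 0) → π⊥ ≈ (+0.707107, -0.707107); max(|x|,|y|,|x±y|/√2) = 1.000000 ≤ 1.5 ⇒ ∈ W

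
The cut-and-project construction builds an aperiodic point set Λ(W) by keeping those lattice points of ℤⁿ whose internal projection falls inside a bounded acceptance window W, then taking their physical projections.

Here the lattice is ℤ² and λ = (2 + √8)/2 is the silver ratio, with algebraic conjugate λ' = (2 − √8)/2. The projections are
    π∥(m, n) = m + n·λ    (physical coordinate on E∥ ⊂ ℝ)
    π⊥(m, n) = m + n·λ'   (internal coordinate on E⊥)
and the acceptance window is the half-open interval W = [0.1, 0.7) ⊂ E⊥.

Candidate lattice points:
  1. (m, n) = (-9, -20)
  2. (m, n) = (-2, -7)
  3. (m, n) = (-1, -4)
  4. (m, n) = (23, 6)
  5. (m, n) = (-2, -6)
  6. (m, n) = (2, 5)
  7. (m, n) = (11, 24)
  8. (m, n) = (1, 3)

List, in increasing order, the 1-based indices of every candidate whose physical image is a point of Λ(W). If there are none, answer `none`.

3, 5

λ' = (2−√8)/2 ≈ -0.4142.
#1 (-9,-20): internal coord -9 + (-20)·λ' = -0.7157; -0.7157 ∉ [0.1, 0.7) → out
#2 (-2,-7): internal coord -2 + (-7)·λ' = +0.8995; +0.8995 ∉ [0.1, 0.7) → out
#3 (-1,-4): internal coord -1 + (-4)·λ' = +0.6569; +0.6569 ∈ [0.1, 0.7) → IN Λ
#4 (23,6): internal coord 23 + (6)·λ' = +20.5147; +20.5147 ∉ [0.1, 0.7) → out
#5 (-2,-6): internal coord -2 + (-6)·λ' = +0.4853; +0.4853 ∈ [0.1, 0.7) → IN Λ
#6 (2,5): internal coord 2 + (5)·λ' = -0.0711; -0.0711 ∉ [0.1, 0.7) → out
#7 (11,24): internal coord 11 + (24)·λ' = +1.0589; +1.0589 ∉ [0.1, 0.7) → out
#8 (1,3): internal coord 1 + (3)·λ' = -0.2426; -0.2426 ∉ [0.1, 0.7) → out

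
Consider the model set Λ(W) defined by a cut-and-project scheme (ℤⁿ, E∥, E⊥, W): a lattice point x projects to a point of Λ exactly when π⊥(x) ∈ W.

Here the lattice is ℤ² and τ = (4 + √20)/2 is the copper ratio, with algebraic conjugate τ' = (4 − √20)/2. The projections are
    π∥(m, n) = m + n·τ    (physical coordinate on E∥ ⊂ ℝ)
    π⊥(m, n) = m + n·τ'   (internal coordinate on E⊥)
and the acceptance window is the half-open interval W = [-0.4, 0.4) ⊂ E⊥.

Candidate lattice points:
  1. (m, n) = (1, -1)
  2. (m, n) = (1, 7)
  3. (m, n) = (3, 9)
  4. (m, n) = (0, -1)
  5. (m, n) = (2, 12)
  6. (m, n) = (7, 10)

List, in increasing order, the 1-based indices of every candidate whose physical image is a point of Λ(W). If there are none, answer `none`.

Compute τ' = (4−√20)/2 = -0.236068, so π⊥(m,n) = m -0.236068·n.
candidate 1: (m,n)=(1,-1) → π∥ = 1-1·τ ≈ -3.236068, π⊥ = 1-1·τ' ≈ 1.236068 ∉ [-0.4, 0.4) ⇒ out
candidate 2: (m,n)=(1,7) → π∥ = 1+7·τ ≈ 30.652476, π⊥ = 1+7·τ' ≈ -0.652476 ∉ [-0.4, 0.4) ⇒ out
candidate 3: (m,n)=(3,9) → π∥ = 3+9·τ ≈ 41.124612, π⊥ = 3+9·τ' ≈ 0.875388 ∉ [-0.4, 0.4) ⇒ out
candidate 4: (m,n)=(0,-1) → π∥ = 0-1·τ ≈ -4.236068, π⊥ = 0-1·τ' ≈ 0.236068 ∈ [-0.4, 0.4) ⇒ IN Λ
candidate 5: (m,n)=(2,12) → π∥ = 2+12·τ ≈ 52.832816, π⊥ = 2+12·τ' ≈ -0.832816 ∉ [-0.4, 0.4) ⇒ out
candidate 6: (m,n)=(7,10) → π∥ = 7+10·τ ≈ 49.360680, π⊥ = 7+10·τ' ≈ 4.639320 ∉ [-0.4, 0.4) ⇒ out

4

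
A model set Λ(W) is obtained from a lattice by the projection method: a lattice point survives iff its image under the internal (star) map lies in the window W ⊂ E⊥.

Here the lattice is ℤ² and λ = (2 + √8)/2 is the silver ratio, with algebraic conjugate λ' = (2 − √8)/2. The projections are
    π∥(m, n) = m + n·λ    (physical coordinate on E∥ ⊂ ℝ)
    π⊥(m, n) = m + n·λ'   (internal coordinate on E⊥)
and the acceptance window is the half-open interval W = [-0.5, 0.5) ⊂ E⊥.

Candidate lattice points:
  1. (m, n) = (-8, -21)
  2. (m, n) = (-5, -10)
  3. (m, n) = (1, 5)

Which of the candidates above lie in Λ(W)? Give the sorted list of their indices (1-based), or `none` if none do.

λ' = (2−√8)/2 ≈ -0.41421.
[1] lift (-8,-21): star map gives 0.69848; window check -0.5 ≤ 0.69848 < 0.5 is false → out
[2] lift (-5,-10): star map gives -0.85786; window check -0.5 ≤ -0.85786 < 0.5 is false → out
[3] lift (1,5): star map gives -1.07107; window check -0.5 ≤ -1.07107 < 0.5 is false → out

none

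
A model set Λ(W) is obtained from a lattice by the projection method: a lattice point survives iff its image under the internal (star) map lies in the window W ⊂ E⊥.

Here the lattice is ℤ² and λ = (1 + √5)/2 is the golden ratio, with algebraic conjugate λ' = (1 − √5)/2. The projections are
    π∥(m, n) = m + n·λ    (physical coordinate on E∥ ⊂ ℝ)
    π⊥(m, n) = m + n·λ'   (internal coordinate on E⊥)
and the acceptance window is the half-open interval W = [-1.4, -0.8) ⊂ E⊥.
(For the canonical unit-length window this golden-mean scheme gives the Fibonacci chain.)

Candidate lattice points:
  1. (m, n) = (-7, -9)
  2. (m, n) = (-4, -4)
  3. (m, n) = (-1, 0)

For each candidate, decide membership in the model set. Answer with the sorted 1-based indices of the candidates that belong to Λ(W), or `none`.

3

Numerically λ ≈ 1.618034 and λ' = −1/λ ≈ -0.618034.
[1] lift (-7,-9): star map gives -1.437694; window check -1.4 ≤ -1.437694 < -0.8 is false → out
[2] lift (-4,-4): star map gives -1.527864; window check -1.4 ≤ -1.527864 < -0.8 is false → out
[3] lift (-1,0): star map gives -1.000000; window check -1.4 ≤ -1.000000 < -0.8 is true → IN Λ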